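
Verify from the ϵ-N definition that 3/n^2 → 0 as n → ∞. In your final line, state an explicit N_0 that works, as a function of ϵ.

Let ϵ > 0. For n ≥ 1, |3/n^2 − 0| = 3/n^2.
3/n^2 < ϵ ⇔ n^2 > 3/ϵ ⇔ n > (3/ϵ)^{1/2}.
Take N_0 = (3/ϵ)^{1/2}. Then n > N_0 implies 3/n^2 < ϵ.

N_0 = (3/ϵ)^{1/2}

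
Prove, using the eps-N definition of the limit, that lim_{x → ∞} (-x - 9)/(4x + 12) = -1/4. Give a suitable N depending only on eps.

N = (3/2)/eps

Let eps > 0 be given. We seek N > 0 such that x > N implies |(-x - 9)/(4x + 12) + 1/4| < eps.
(-x - 9)/(4x + 12) + 1/4 = (4(-x - 9) − (-1)(4x + 12)) / (4(4x + 12)) = -24/(4(4x + 12)).
For x > 0 we have 4x + 12 > 4x, so |(-x - 9)/(4x + 12) + 1/4| = 24/(4(4x + 12)) < 24/(4·4x) = (3/2)/x.
Thus |(-x - 9)/(4x + 12) + 1/4| < eps whenever x > (3/2)/eps.
Take N = (3/2)/eps. If x > N then |(-x - 9)/(4x + 12) + 1/4| < (3/2)/x < eps.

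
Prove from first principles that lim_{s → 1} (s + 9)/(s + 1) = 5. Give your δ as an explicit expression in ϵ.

δ = min(1, (1/4)ϵ)

Let ϵ > 0. We want δ > 0 with 0 < |s − 1| < δ ⇒ |(s + 9)/(s + 1) − 5| < ϵ.
Combining over a common denominator, (s + 9)/(s + 1) − 5 = [(s + 9)·2 − 10·(s + 1)] / [2·(s + 1)] = -8(s − 1) / (2(s + 1)).
So |(s + 9)/(s + 1) − 5| = 8|s − 1| / (2·|s + 1|).
Restrict δ ≤ 1. Then |s − 1| < 1 gives |s + 1| = |(s − 1) + 2| ≥ 2 − 1 = 1.
Hence |(s + 9)/(s + 1) − 5| < 8|s − 1|/(2·1) = 4|s − 1|, which is < ϵ once |s − 1| < (1/4)ϵ.
Take δ = min(1, (1/4)ϵ). Then 0 < |s − 1| < δ forces both bounds, so |(s + 9)/(s + 1) − 5| < ϵ.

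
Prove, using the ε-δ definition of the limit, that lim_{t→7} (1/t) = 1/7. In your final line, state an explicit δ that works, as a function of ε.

Let ε > 0 be given. We seek δ > 0 such that 0 < |t − 7| < δ implies |1/t − (1/7)| < ε.
|1/t − (1/7)| = |7 − t|/(7·|t|) = |t − 7|/(7|t|).
Restrict δ ≤ 7/2. Then |t − 7| < 7/2 gives |t| > 7/2, so 7|t| > 49/2.
Then |1/t − (1/7)| < |t − 7|/(49/2), which is < ε when |t − 7| < (49/2)ε.
Take δ = min(7/2, (49/2)ε). Then 0 < |t − 7| < δ gives both |t − 7| < 7/2 and |t − 7| < (49/2)ε, so |1/t − (1/7)| < ε.

δ = min(7/2, (49/2)ε)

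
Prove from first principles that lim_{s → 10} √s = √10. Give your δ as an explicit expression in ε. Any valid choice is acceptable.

δ = min(10, √10·ε)

Let ε > 0 be given. We want δ > 0 such that 0 < |s − 10| < δ implies |√s − √10| < ε.
Rationalise: √s − √10 = (s − 10)/(√s + √10), so |√s − √10| = |s − 10|/(√s + √10).
Restrict δ ≤ 10 so that |s − 10| < 10 forces s > 0, and then √s + √10 > √10.
Hence |√s − √10| < |s − 10|/√10, which is < ε once |s − 10| < √10·ε.
Take δ = min(10, √10·ε). If 0 < |s − 10| < δ then s > 0 and |√s − √10| < |s − 10|/√10 < ε.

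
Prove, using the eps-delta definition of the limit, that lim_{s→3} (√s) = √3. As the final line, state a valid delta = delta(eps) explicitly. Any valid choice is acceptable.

delta = min(3, √3·eps)

Fix eps > 0. We want delta > 0 such that 0 < |s − 3| < delta implies |√s − √3| < eps.
Rationalise: √s − √3 = (s − 3)/(√s + √3), so |√s − √3| = |s − 3|/(√s + √3).
Restrict delta ≤ 3 so that |s − 3| < 3 forces s > 0, and then √s + √3 > √3.
Hence |√s − √3| < |s − 3|/√3, which is < eps once |s − 3| < √3·eps.
Take delta = min(3, √3·eps). If 0 < |s − 3| < delta then s > 0 and |√s − √3| < |s − 3|/√3 < eps.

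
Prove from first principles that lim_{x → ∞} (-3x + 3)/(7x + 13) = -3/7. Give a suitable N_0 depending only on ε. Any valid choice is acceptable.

Let ε > 0 be given. We seek N_0 > 0 such that x > N_0 implies |(-3x + 3)/(7x + 13) + 3/7| < ε.
(-3x + 3)/(7x + 13) + 3/7 = (7(-3x + 3) − (-3)(7x + 13)) / (7(7x + 13)) = 60/(7(7x + 13)).
For x > 0 we have 7x + 13 > 7x, so |(-3x + 3)/(7x + 13) + 3/7| = 60/(7(7x + 13)) < 60/(7·7x) = (60/49)/x.
Thus |(-3x + 3)/(7x + 13) + 3/7| < ε whenever x > (60/49)/ε.
Take N_0 = (60/49)/ε. If x > N_0 then |(-3x + 3)/(7x + 13) + 3/7| < (60/49)/x < ε.

N_0 = (60/49)/ε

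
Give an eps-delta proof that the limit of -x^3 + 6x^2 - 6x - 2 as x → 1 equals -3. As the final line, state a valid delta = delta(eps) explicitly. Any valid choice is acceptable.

delta = min(1, eps/15)

Let eps > 0 be given. We want delta > 0 such that 0 < |x − 1| < delta implies |(-x^3 + 6x^2 - 6x - 2) + 3| < eps.
(-x^3 + 6x^2 - 6x - 2) + 3 = -x^3 + 6x^2 - 6x + 1 = (x − 1)(-x^2 + 5x - 1).
So |(-x^3 + 6x^2 - 6x - 2) + 3| = |x − 1|·|-x^2 + 5x - 1|.
Require delta ≤ 1. Then |x − 1| < 1 gives |x| < 2, and by the triangle inequality |-x^2 + 5x - 1| ≤ 2^2 + 5·2 + 1 = 15.
Hence |(-x^3 + 6x^2 - 6x - 2) + 3| ≤ 15|x − 1| < eps provided |x − 1| < eps/15.
Choosing delta = min(1, eps/15) ensures both conditions, hence |(-x^3 + 6x^2 - 6x - 2) + 3| < eps.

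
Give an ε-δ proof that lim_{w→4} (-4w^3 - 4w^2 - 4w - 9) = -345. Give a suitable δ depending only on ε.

Let ε > 0 be given. We want δ > 0 such that 0 < |w − 4| < δ implies |(-4w^3 - 4w^2 - 4w - 9) + 345| < ε.
(-4w^3 - 4w^2 - 4w - 9) + 345 = -4w^3 - 4w^2 - 4w + 336 = (w − 4)(-4w^2 - 20w - 84).
So |(-4w^3 - 4w^2 - 4w - 9) + 345| = |w − 4|·|-4w^2 - 20w - 84|.
Assume first that |w − 4| < 1, so |w| < 5. Then |-4w^2 - 20w - 84| ≤ 4·5^2 + 20·5 + 84 = 284.
Hence |(-4w^3 - 4w^2 - 4w - 9) + 345| ≤ 284|w − 4| < ε provided |w − 4| < ε/284.
Choosing δ = min(1, ε/284) ensures both conditions, hence |(-4w^3 - 4w^2 - 4w - 9) + 345| < ε.

δ = min(1, ε/284)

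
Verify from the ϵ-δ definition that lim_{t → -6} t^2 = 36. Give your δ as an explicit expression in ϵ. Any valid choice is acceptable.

δ = min(2, ϵ/14)

Let ϵ > 0 be given. We seek δ > 0 with 0 < |t + 6| < δ ⇒ |t^2 − 36| < ϵ.
Factor: t^2 − 36 = (t + 6)(t - 6), so |t^2 − 36| = |t + 6|·|t - 6|.
Restrict δ ≤ 2. Then |t + 6| < 2 gives |t| < 8, so by the triangle inequality |t - 6| ≤ 8 + 6 = 14.
Hence |t^2 − 36| ≤ 14|t + 6|, which is < ϵ once |t + 6| < ϵ/14.
Take δ = min(2, ϵ/14). If 0 < |t + 6| < δ then both bounds hold and |t^2 − 36| ≤ 14|t + 6| < 14·(ϵ/14) = ϵ.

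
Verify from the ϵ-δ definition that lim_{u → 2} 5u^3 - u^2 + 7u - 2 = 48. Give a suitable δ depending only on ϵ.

Let ϵ > 0 be given. We want δ > 0 such that 0 < |u − 2| < δ implies |(5u^3 - u^2 + 7u - 2) − 48| < ϵ.
(5u^3 - u^2 + 7u - 2) − 48 = 5u^3 - u^2 + 7u - 50 = (u − 2)(5u^2 + 9u + 25).
So |(5u^3 - u^2 + 7u - 2) − 48| = |u − 2|·|5u^2 + 9u + 25|.
Assume first that |u − 2| < 1, so |u| < 3. Then |5u^2 + 9u + 25| ≤ 5·3^2 + 9·3 + 25 = 97.
Hence |(5u^3 - u^2 + 7u - 2) − 48| ≤ 97|u − 2| < ϵ provided |u − 2| < ϵ/97.
Choosing δ = min(1, ϵ/97) ensures both conditions, hence |(5u^3 - u^2 + 7u - 2) − 48| < ϵ.

δ = min(1, ϵ/97)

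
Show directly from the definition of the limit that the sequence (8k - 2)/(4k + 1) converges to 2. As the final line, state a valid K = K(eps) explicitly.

K = 1/eps

Let eps > 0 be given. For k ≥ 1, |(8k - 2)/(4k + 1) − 2| = |-16|/(4(4k + 1)) = 16/(4(4k + 1)).
Since 4k + 1 ≥ 4k for k ≥ 1, this is ≤ 16/(4·4k) = 1/k.
So |(8k - 2)/(4k + 1) − 2| < eps whenever k > 1/eps.
Take K = 1/eps. If k > K then |(8k - 2)/(4k + 1) − 2| ≤ 1/k < eps.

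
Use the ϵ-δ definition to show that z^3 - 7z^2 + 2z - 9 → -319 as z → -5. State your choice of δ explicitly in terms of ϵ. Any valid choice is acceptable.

δ = min(1, ϵ/170)

Fix ϵ > 0. We want δ > 0 such that 0 < |z + 5| < δ implies |(z^3 - 7z^2 + 2z - 9) + 319| < ϵ.
(z^3 - 7z^2 + 2z - 9) + 319 = z^3 - 7z^2 + 2z + 310 = (z + 5)(z^2 - 12z + 62).
So |(z^3 - 7z^2 + 2z - 9) + 319| = |z + 5|·|z^2 - 12z + 62|.
Assume first that |z + 5| < 1, so |z| < 6. Then |z^2 - 12z + 62| ≤ 6^2 + 12·6 + 62 = 170.
Hence |(z^3 - 7z^2 + 2z - 9) + 319| ≤ 170|z + 5| < ϵ provided |z + 5| < ϵ/170.
Take δ = min(1, ϵ/170). Then 0 < |z + 5| < δ gives both |z + 5| < 1 and |z + 5| < ϵ/170, so |(z^3 - 7z^2 + 2z - 9) + 319| < ϵ.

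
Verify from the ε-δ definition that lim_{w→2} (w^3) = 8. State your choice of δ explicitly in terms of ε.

δ = min(2, ε/28)

Let ε > 0. We seek δ > 0 with 0 < |w − 2| < δ ⇒ |w^3 − 8| < ε.
Factor: w^3 − 8 = (w − 2)(w^2 + 2w + 4), so |w^3 − 8| = |w − 2|·|w^2 + 2w + 4|.
Impose δ ≤ 2 so that |w| < 4; then |w^2 + 2w + 4| ≤ 28.
Hence |w^3 − 8| ≤ 28|w − 2|, which is < ε once |w − 2| < ε/28.
Take δ = min(2, ε/28). If 0 < |w − 2| < δ then both bounds hold and |w^3 − 8| ≤ 28|w − 2| < 28·(ε/28) = ε.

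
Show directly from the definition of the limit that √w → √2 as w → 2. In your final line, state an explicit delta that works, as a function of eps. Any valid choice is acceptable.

delta = min(2, √2·eps)

Let eps > 0. We want delta > 0 such that 0 < |w − 2| < delta implies |√w − √2| < eps.
Multiplying by the conjugate, |√w − √2| = |w − 2|/(√w + √2).
Restrict delta ≤ 2 so that |w − 2| < 2 forces w > 0, and then √w + √2 > √2.
Hence |√w − √2| < |w − 2|/√2, which is < eps once |w − 2| < √2·eps.
Take delta = min(2, √2·eps). If 0 < |w − 2| < delta then w > 0 and |√w − √2| < |w − 2|/√2 < eps.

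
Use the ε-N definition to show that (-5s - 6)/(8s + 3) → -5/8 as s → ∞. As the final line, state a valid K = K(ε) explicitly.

Let ε > 0 be given. We seek K > 0 such that s > K implies |(-5s - 6)/(8s + 3) + 5/8| < ε.
(-5s - 6)/(8s + 3) + 5/8 = (8(-5s - 6) − (-5)(8s + 3)) / (8(8s + 3)) = -33/(8(8s + 3)).
For s > 0 we have 8s + 3 > 8s, so |(-5s - 6)/(8s + 3) + 5/8| = 33/(8(8s + 3)) < 33/(8·8s) = (33/64)/s.
Thus |(-5s - 6)/(8s + 3) + 5/8| < ε whenever s > (33/64)/ε.
Take K = (33/64)/ε. If s > K then |(-5s - 6)/(8s + 3) + 5/8| < (33/64)/s < ε.

K = (33/64)/ε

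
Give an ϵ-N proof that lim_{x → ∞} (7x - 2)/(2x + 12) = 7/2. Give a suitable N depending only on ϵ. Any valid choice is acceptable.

Suppose ϵ > 0. We seek N > 0 such that x > N implies |(7x - 2)/(2x + 12) − (7/2)| < ϵ.
(7x - 2)/(2x + 12) − (7/2) = (2(7x - 2) − 7(2x + 12)) / (2(2x + 12)) = -88/(2(2x + 12)).
For x > 0 we have 2x + 12 > 2x, so |(7x - 2)/(2x + 12) − (7/2)| = 88/(2(2x + 12)) < 88/(2·2x) = 22/x.
Thus |(7x - 2)/(2x + 12) − (7/2)| < ϵ whenever x > 22/ϵ.
Take N = 22/ϵ. If x > N then |(7x - 2)/(2x + 12) − (7/2)| < 22/x < ϵ.

N = 22/ϵ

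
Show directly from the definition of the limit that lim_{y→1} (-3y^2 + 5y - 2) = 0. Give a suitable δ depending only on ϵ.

Fix ϵ > 0. We want δ > 0 such that 0 < |y − 1| < δ implies |(-3y^2 + 5y - 2)| < ϵ.
(-3y^2 + 5y - 2) = -3y^2 + 5y - 2 = (y − 1)(-3y + 2).
So |(-3y^2 + 5y - 2)| = |y − 1|·|-3y + 2|.
Assume first that |y − 1| < 1, so |y| < 2. Then |-3y + 2| ≤ 3·2 + 2 = 8.
Hence |(-3y^2 + 5y - 2)| ≤ 8|y − 1| < ϵ provided |y − 1| < ϵ/8.
Choosing δ = min(1, ϵ/8) ensures both conditions, hence |(-3y^2 + 5y - 2)| < ϵ.

δ = min(1, ϵ/8)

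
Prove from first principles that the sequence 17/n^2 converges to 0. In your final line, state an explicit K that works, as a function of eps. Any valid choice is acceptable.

Suppose eps > 0. For n ≥ 1, |17/n^2 − 0| = 17/n^2.
17/n^2 < eps ⇔ n^2 > 17/eps ⇔ n > (17/eps)^{1/2}.
Take K = (17/eps)^{1/2}. Then n > K implies 17/n^2 < eps.

K = (17/eps)^{1/2}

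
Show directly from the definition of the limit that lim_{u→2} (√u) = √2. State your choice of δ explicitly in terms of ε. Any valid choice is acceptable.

δ = min(2, √2·ε)

Let ε > 0 be given. We want δ > 0 such that 0 < |u − 2| < δ implies |√u − √2| < ε.
Rationalise: √u − √2 = (u − 2)/(√u + √2), so |√u − √2| = |u − 2|/(√u + √2).
Restrict δ ≤ 2 so that |u − 2| < 2 forces u > 0, and then √u + √2 > √2.
Hence |√u − √2| < |u − 2|/√2, which is < ε once |u − 2| < √2·ε.
Take δ = min(2, √2·ε). If 0 < |u − 2| < δ then u > 0 and |√u − √2| < |u − 2|/√2 < ε.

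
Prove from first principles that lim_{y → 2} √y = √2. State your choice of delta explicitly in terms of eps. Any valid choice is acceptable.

Let eps > 0. We want delta > 0 such that 0 < |y − 2| < delta implies |√y − √2| < eps.
Rationalise: √y − √2 = (y − 2)/(√y + √2), so |√y − √2| = |y − 2|/(√y + √2).
Restrict delta ≤ 2 so that |y − 2| < 2 forces y > 0, and then √y + √2 > √2.
Hence |√y − √2| < |y − 2|/√2, which is < eps once |y − 2| < √2·eps.
Take delta = min(2, √2·eps). If 0 < |y − 2| < delta then y > 0 and |√y − √2| < |y − 2|/√2 < eps.

delta = min(2, √2·eps)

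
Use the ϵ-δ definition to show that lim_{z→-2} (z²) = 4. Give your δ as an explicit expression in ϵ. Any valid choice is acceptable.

Fix ϵ > 0. We seek δ > 0 with 0 < |z + 2| < δ ⇒ |z² − 4| < ϵ.
Factor: z² − 4 = (z + 2)(z - 2), so |z² − 4| = |z + 2|·|z - 2|.
Restrict δ ≤ 1. Then |z + 2| < 1 gives |z| < 3, so by the triangle inequality |z - 2| ≤ 3 + 2 = 5.
Hence |z² − 4| ≤ 5|z + 2|, which is < ϵ once |z + 2| < ϵ/5.
Take δ = min(1, ϵ/5). If 0 < |z + 2| < δ then both bounds hold and |z² − 4| ≤ 5|z + 2| < 5·(ϵ/5) = ϵ.

δ = min(1, ϵ/5)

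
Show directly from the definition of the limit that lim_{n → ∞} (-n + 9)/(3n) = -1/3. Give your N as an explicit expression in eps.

Suppose eps > 0. For n ≥ 1, |(-n + 9)/(3n) + 1/3| = |27|/(3(3n)) = 27/(3(3n)).
Since 3n ≥ 3n for n ≥ 1, this is ≤ 27/(3·3n) = 3/n.
So |(-n + 9)/(3n) + 1/3| < eps whenever n > 3/eps.
Take N = 3/eps. If n > N then |(-n + 9)/(3n) + 1/3| ≤ 3/n < eps.

N = 3/eps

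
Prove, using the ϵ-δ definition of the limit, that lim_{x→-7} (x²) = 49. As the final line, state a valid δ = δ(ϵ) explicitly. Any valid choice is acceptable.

Let ϵ > 0. We seek δ > 0 with 0 < |x + 7| < δ ⇒ |x² − 49| < ϵ.
Factor: x² − 49 = (x + 7)(x - 7), so |x² − 49| = |x + 7|·|x - 7|.
Restrict δ ≤ 2. Then |x + 7| < 2 gives |x| < 9, so by the triangle inequality |x - 7| ≤ 9 + 7 = 16.
Hence |x² − 49| ≤ 16|x + 7|, which is < ϵ once |x + 7| < ϵ/16.
Take δ = min(2, ϵ/16). If 0 < |x + 7| < δ then both bounds hold and |x² − 49| ≤ 16|x + 7| < 16·(ϵ/16) = ϵ.

δ = min(2, ϵ/16)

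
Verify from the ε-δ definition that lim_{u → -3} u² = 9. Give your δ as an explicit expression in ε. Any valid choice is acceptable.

Let ε > 0. We seek δ > 0 with 0 < |u + 3| < δ ⇒ |u² − 9| < ε.
Factor: u² − 9 = (u + 3)(u - 3), so |u² − 9| = |u + 3|·|u - 3|.
Impose δ ≤ 1 so that |u| < 4; then |u - 3| ≤ 7.
Hence |u² − 9| ≤ 7|u + 3|, which is < ε once |u + 3| < ε/7.
Take δ = min(1, ε/7). If 0 < |u + 3| < δ then both bounds hold and |u² − 9| ≤ 7|u + 3| < 7·(ε/7) = ε.

δ = min(1, ε/7)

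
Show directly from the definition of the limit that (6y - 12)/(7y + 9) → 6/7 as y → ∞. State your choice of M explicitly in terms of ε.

Let ε > 0 be given. We seek M > 0 such that y > M implies |(6y - 12)/(7y + 9) − (6/7)| < ε.
(6y - 12)/(7y + 9) − (6/7) = (7(6y - 12) − 6(7y + 9)) / (7(7y + 9)) = -138/(7(7y + 9)).
For y > 0 we have 7y + 9 > 7y, so |(6y - 12)/(7y + 9) − (6/7)| = 138/(7(7y + 9)) < 138/(7·7y) = (138/49)/y.
Thus |(6y - 12)/(7y + 9) − (6/7)| < ε whenever y > (138/49)/ε.
Take M = (138/49)/ε. If y > M then |(6y - 12)/(7y + 9) − (6/7)| < (138/49)/y < ε.

M = (138/49)/ε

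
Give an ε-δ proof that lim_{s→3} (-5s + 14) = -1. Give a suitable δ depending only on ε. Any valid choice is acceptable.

Let ε > 0. We need δ > 0 so that 0 < |s − 3| < δ implies |(-5s + 14) + 1| < ε.
Since (-5s + 14) + 1 = -5(s − 3), we have |(-5s + 14) + 1| = 5|s − 3|.
Thus it suffices that |s − 3| < ε/5.
Choosing δ = ε/5 gives |(-5s + 14) + 1| = 5|s − 3| < ε whenever |s − 3| < δ.

δ = ε/5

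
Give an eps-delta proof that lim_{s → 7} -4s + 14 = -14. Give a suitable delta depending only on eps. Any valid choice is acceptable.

delta = eps/4

Fix eps > 0. We need delta > 0 so that 0 < |s − 7| < delta implies |(-4s + 14) + 14| < eps.
Since (-4s + 14) + 14 = -4(s − 7), we have |(-4s + 14) + 14| = 4|s − 7|.
Thus it suffices that |s − 7| < eps/4.
Take delta = eps/4. If 0 < |s − 7| < delta then |(-4s + 14) + 14| = 4|s − 7| < 4·(eps/4) = eps.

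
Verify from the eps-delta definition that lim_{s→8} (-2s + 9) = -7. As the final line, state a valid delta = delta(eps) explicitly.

delta = eps/2

Let eps > 0. We need delta > 0 so that 0 < |s − 8| < delta implies |(-2s + 9) + 7| < eps.
Since (-2s + 9) + 7 = -2(s − 8), we have |(-2s + 9) + 7| = 2|s − 8|.
Thus it suffices that |s − 8| < eps/2.
Choosing delta = eps/2 gives |(-2s + 9) + 7| = 2|s − 8| < eps whenever |s − 8| < delta.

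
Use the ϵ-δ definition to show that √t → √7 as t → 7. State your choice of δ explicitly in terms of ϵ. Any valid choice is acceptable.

Let ϵ > 0 be given. We want δ > 0 such that 0 < |t − 7| < δ implies |√t − √7| < ϵ.
Rationalise: √t − √7 = (t − 7)/(√t + √7), so |√t − √7| = |t − 7|/(√t + √7).
Restrict δ ≤ 7 so that |t − 7| < 7 forces t > 0, and then √t + √7 > √7.
Hence |√t − √7| < |t − 7|/√7, which is < ϵ once |t − 7| < √7·ϵ.
Take δ = min(7, √7·ϵ). If 0 < |t − 7| < δ then t > 0 and |√t − √7| < |t − 7|/√7 < ϵ.

δ = min(7, √7·ϵ)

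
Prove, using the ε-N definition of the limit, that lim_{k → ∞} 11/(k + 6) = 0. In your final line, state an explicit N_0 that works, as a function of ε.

N_0 = 11/ε

Fix ε > 0. For k ≥ 1, |11/(k + 6) − 0| = 11/(k + 6) ≤ 11/k.
We need 11/k < ε, i.e. k > 11/ε.
Take N_0 = 11/ε. If k > N_0 then |11/(k + 6)| ≤ 11/k < ε.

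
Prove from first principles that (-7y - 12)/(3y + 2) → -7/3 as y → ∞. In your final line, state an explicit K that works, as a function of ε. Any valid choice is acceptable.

K = (22/9)/ε

Let ε > 0. We seek K > 0 such that y > K implies |(-7y - 12)/(3y + 2) + 7/3| < ε.
(-7y - 12)/(3y + 2) + 7/3 = (3(-7y - 12) − (-7)(3y + 2)) / (3(3y + 2)) = -22/(3(3y + 2)).
For y > 0 we have 3y + 2 > 3y, so |(-7y - 12)/(3y + 2) + 7/3| = 22/(3(3y + 2)) < 22/(3·3y) = (22/9)/y.
Thus |(-7y - 12)/(3y + 2) + 7/3| < ε whenever y > (22/9)/ε.
Take K = (22/9)/ε. If y > K then |(-7y - 12)/(3y + 2) + 7/3| < (22/9)/y < ε.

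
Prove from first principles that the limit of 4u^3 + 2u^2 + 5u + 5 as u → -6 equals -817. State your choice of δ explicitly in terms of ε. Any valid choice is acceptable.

Fix ε > 0. We want δ > 0 such that 0 < |u + 6| < δ implies |(4u^3 + 2u^2 + 5u + 5) + 817| < ε.
(4u^3 + 2u^2 + 5u + 5) + 817 = 4u^3 + 2u^2 + 5u + 822 = (u + 6)(4u^2 - 22u + 137).
So |(4u^3 + 2u^2 + 5u + 5) + 817| = |u + 6|·|4u^2 - 22u + 137|.
Assume first that |u + 6| < 2, so |u| < 8. Then |4u^2 - 22u + 137| ≤ 4·8^2 + 22·8 + 137 = 569.
Hence |(4u^3 + 2u^2 + 5u + 5) + 817| ≤ 569|u + 6| < ε provided |u + 6| < ε/569.
Take δ = min(2, ε/569). Then 0 < |u + 6| < δ gives both |u + 6| < 2 and |u + 6| < ε/569, so |(4u^3 + 2u^2 + 5u + 5) + 817| < ε.

δ = min(2, ε/569)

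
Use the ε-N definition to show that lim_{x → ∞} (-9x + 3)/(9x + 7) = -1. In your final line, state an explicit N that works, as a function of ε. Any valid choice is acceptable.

Suppose ε > 0. We seek N > 0 such that x > N implies |(-9x + 3)/(9x + 7) + 1| < ε.
(-9x + 3)/(9x + 7) + 1 = (9(-9x + 3) − (-9)(9x + 7)) / (9(9x + 7)) = 90/(9(9x + 7)).
For x > 0 we have 9x + 7 > 9x, so |(-9x + 3)/(9x + 7) + 1| = 90/(9(9x + 7)) < 90/(9·9x) = (10/9)/x.
Thus |(-9x + 3)/(9x + 7) + 1| < ε whenever x > (10/9)/ε.
Take N = (10/9)/ε. If x > N then |(-9x + 3)/(9x + 7) + 1| < (10/9)/x < ε.

N = (10/9)/ε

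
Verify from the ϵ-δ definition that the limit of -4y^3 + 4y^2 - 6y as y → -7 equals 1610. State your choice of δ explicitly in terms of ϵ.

δ = min(1, ϵ/742)

Suppose ϵ > 0. We want δ > 0 such that 0 < |y + 7| < δ implies |(-4y^3 + 4y^2 - 6y) − 1610| < ϵ.
(-4y^3 + 4y^2 - 6y) − 1610 = -4y^3 + 4y^2 - 6y - 1610 = (y + 7)(-4y^2 + 32y - 230).
So |(-4y^3 + 4y^2 - 6y) − 1610| = |y + 7|·|-4y^2 + 32y - 230|.
Assume first that |y + 7| < 1, so |y| < 8. Then |-4y^2 + 32y - 230| ≤ 4·8^2 + 32·8 + 230 = 742.
Hence |(-4y^3 + 4y^2 - 6y) − 1610| ≤ 742|y + 7| < ϵ provided |y + 7| < ϵ/742.
Choosing δ = min(1, ϵ/742) ensures both conditions, hence |(-4y^3 + 4y^2 - 6y) − 1610| < ϵ.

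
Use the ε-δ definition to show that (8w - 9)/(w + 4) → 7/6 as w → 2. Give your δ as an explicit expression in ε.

Fix ε > 0. We want δ > 0 with 0 < |w − 2| < δ ⇒ |(8w - 9)/(w + 4) − (7/6)| < ε.
Combining over a common denominator, (8w - 9)/(w + 4) − (7/6) = [(8w - 9)·6 − 7·(w + 4)] / [6·(w + 4)] = 41(w − 2) / (6(w + 4)).
So |(8w - 9)/(w + 4) − (7/6)| = 41|w − 2| / (6·|w + 4|).
Require δ ≤ 3, so |w + 4| ≥ |6| − |w − 2| > 6 − 3 = 3.
Hence |(8w - 9)/(w + 4) − (7/6)| < 41|w − 2|/(6·3) = (41/18)|w − 2|, which is < ε once |w − 2| < (18/41)ε.
Take δ = min(3, (18/41)ε). Then 0 < |w − 2| < δ forces both bounds, so |(8w - 9)/(w + 4) − (7/6)| < ε.

δ = min(3, (18/41)ε)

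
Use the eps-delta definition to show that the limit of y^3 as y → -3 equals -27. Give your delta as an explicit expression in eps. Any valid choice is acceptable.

delta = min(1, eps/37)

Let eps > 0 be given. We seek delta > 0 with 0 < |y + 3| < delta ⇒ |y^3 + 27| < eps.
Factor: y^3 + 27 = (y + 3)(y^2 - 3y + 9), so |y^3 + 27| = |y + 3|·|y^2 - 3y + 9|.
Impose delta ≤ 1 so that |y| < 4; then |y^2 - 3y + 9| ≤ 37.
Hence |y^3 + 27| ≤ 37|y + 3|, which is < eps once |y + 3| < eps/37.
Take delta = min(1, eps/37). If 0 < |y + 3| < delta then both bounds hold and |y^3 + 27| ≤ 37|y + 3| < 37·(eps/37) = eps.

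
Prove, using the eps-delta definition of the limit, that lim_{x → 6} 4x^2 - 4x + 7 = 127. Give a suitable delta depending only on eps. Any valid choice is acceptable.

delta = min(1, eps/48)

Suppose eps > 0. We want delta > 0 such that 0 < |x − 6| < delta implies |(4x^2 - 4x + 7) − 127| < eps.
(4x^2 - 4x + 7) − 127 = 4x^2 - 4x - 120 = (x − 6)(4x + 20).
So |(4x^2 - 4x + 7) − 127| = |x − 6|·|4x + 20|.
Assume first that |x − 6| < 1, so |x| < 7. Then |4x + 20| ≤ 4·7 + 20 = 48.
Hence |(4x^2 - 4x + 7) − 127| ≤ 48|x − 6| < eps provided |x − 6| < eps/48.
Take delta = min(1, eps/48). Then 0 < |x − 6| < delta gives both |x − 6| < 1 and |x − 6| < eps/48, so |(4x^2 - 4x + 7) − 127| < eps.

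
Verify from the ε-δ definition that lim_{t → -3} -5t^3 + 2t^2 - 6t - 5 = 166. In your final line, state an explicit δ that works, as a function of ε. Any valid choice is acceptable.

δ = min(2, ε/267)

Suppose ε > 0. We want δ > 0 such that 0 < |t + 3| < δ implies |(-5t^3 + 2t^2 - 6t - 5) − 166| < ε.
(-5t^3 + 2t^2 - 6t - 5) − 166 = -5t^3 + 2t^2 - 6t - 171 = (t + 3)(-5t^2 + 17t - 57).
So |(-5t^3 + 2t^2 - 6t - 5) − 166| = |t + 3|·|-5t^2 + 17t - 57|.
Require δ ≤ 2. Then |t + 3| < 2 gives |t| < 5, and by the triangle inequality |-5t^2 + 17t - 57| ≤ 5·5^2 + 17·5 + 57 = 267.
Hence |(-5t^3 + 2t^2 - 6t - 5) − 166| ≤ 267|t + 3| < ε provided |t + 3| < ε/267.
Take δ = min(2, ε/267). Then 0 < |t + 3| < δ gives both |t + 3| < 2 and |t + 3| < ε/267, so |(-5t^3 + 2t^2 - 6t - 5) − 166| < ε.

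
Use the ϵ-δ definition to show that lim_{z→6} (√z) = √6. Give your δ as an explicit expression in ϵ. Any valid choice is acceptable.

δ = min(6, √6·ϵ)

Fix ϵ > 0. We want δ > 0 such that 0 < |z − 6| < δ implies |√z − √6| < ϵ.
Multiplying by the conjugate, |√z − √6| = |z − 6|/(√z + √6).
Restrict δ ≤ 6 so that |z − 6| < 6 forces z > 0, and then √z + √6 > √6.
Hence |√z − √6| < |z − 6|/√6, which is < ϵ once |z − 6| < √6·ϵ.
Take δ = min(6, √6·ϵ). If 0 < |z − 6| < δ then z > 0 and |√z − √6| < |z − 6|/√6 < ϵ.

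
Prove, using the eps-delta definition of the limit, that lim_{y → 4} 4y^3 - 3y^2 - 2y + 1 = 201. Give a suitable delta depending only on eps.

Suppose eps > 0. We want delta > 0 such that 0 < |y − 4| < delta implies |(4y^3 - 3y^2 - 2y + 1) − 201| < eps.
(4y^3 - 3y^2 - 2y + 1) − 201 = 4y^3 - 3y^2 - 2y - 200 = (y − 4)(4y^2 + 13y + 50).
So |(4y^3 - 3y^2 - 2y + 1) − 201| = |y − 4|·|4y^2 + 13y + 50|.
Require delta ≤ 1. Then |y − 4| < 1 gives |y| < 5, and by the triangle inequality |4y^2 + 13y + 50| ≤ 4·5^2 + 13·5 + 50 = 215.
Hence |(4y^3 - 3y^2 - 2y + 1) − 201| ≤ 215|y − 4| < eps provided |y − 4| < eps/215.
Choosing delta = min(1, eps/215) ensures both conditions, hence |(4y^3 - 3y^2 - 2y + 1) − 201| < eps.

delta = min(1, eps/215)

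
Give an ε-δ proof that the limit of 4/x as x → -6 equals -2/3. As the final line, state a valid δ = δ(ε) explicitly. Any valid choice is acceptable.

Fix ε > 0. We seek δ > 0 such that 0 < |x + 6| < δ implies |4/x + 2/3| < ε.
|4/x + 2/3| = 4·|-6 − x|/(6·|x|) = 4|x + 6|/(6|x|).
Restrict δ ≤ 3. Then |x + 6| < 3 gives |x| > 3, so 6|x| > 18.
Then |4/x + 2/3| < 4|x + 6|/18, which is < ε when |x + 6| < (9/2)ε.
Take δ = min(3, (9/2)ε). Then 0 < |x + 6| < δ gives both |x + 6| < 3 and |x + 6| < (9/2)ε, so |4/x + 2/3| < ε.

δ = min(3, (9/2)ε)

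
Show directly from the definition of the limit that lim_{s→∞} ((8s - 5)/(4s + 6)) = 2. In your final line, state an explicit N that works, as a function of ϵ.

N = (17/4)/ϵ

Let ϵ > 0. We seek N > 0 such that s > N implies |(8s - 5)/(4s + 6) − 2| < ϵ.
(8s - 5)/(4s + 6) − 2 = (4(8s - 5) − 8(4s + 6)) / (4(4s + 6)) = -68/(4(4s + 6)).
For s > 0 we have 4s + 6 > 4s, so |(8s - 5)/(4s + 6) − 2| = 68/(4(4s + 6)) < 68/(4·4s) = (17/4)/s.
Thus |(8s - 5)/(4s + 6) − 2| < ϵ whenever s > (17/4)/ϵ.
Take N = (17/4)/ϵ. If s > N then |(8s - 5)/(4s + 6) − 2| < (17/4)/s < ϵ.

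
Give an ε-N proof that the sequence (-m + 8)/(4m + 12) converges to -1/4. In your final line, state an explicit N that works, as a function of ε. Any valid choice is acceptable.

N = (11/4)/ε

Suppose ε > 0. For m ≥ 1, |(-m + 8)/(4m + 12) + 1/4| = |44|/(4(4m + 12)) = 44/(4(4m + 12)).
Since 4m + 12 ≥ 4m for m ≥ 1, this is ≤ 44/(4·4m) = (11/4)/m.
So |(-m + 8)/(4m + 12) + 1/4| < ε whenever m > (11/4)/ε.
Take N = (11/4)/ε. If m > N then |(-m + 8)/(4m + 12) + 1/4| ≤ (11/4)/m < ε.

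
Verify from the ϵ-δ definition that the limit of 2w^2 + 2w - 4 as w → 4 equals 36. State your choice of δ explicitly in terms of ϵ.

δ = min(2, ϵ/22)

Suppose ϵ > 0. We want δ > 0 such that 0 < |w − 4| < δ implies |(2w^2 + 2w - 4) − 36| < ϵ.
(2w^2 + 2w - 4) − 36 = 2w^2 + 2w - 40 = (w − 4)(2w + 10).
So |(2w^2 + 2w - 4) − 36| = |w − 4|·|2w + 10|.
Require δ ≤ 2. Then |w − 4| < 2 gives |w| < 6, and by the triangle inequality |2w + 10| ≤ 2·6 + 10 = 22.
Hence |(2w^2 + 2w - 4) − 36| ≤ 22|w − 4| < ϵ provided |w − 4| < ϵ/22.
Take δ = min(2, ϵ/22). Then 0 < |w − 4| < δ gives both |w − 4| < 2 and |w − 4| < ϵ/22, so |(2w^2 + 2w - 4) − 36| < ϵ.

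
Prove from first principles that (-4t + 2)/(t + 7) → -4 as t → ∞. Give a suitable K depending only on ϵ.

K = 30/ϵ

Suppose ϵ > 0. We seek K > 0 such that t > K implies |(-4t + 2)/(t + 7) + 4| < ϵ.
(-4t + 2)/(t + 7) + 4 = ((-4t + 2) − (-4)(t + 7)) / ((t + 7)) = 30/((t + 7)).
For t > 0 we have t + 7 > t, so |(-4t + 2)/(t + 7) + 4| = 30/((t + 7)) < 30/(t) = 30/t.
Thus |(-4t + 2)/(t + 7) + 4| < ϵ whenever t > 30/ϵ.
Take K = 30/ϵ. If t > K then |(-4t + 2)/(t + 7) + 4| < 30/t < ϵ.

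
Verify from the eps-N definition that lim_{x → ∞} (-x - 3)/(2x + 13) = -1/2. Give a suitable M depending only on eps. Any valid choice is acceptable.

M = (7/4)/eps

Suppose eps > 0. We seek M > 0 such that x > M implies |(-x - 3)/(2x + 13) + 1/2| < eps.
(-x - 3)/(2x + 13) + 1/2 = (2(-x - 3) − (-1)(2x + 13)) / (2(2x + 13)) = 7/(2(2x + 13)).
For x > 0 we have 2x + 13 > 2x, so |(-x - 3)/(2x + 13) + 1/2| = 7/(2(2x + 13)) < 7/(2·2x) = (7/4)/x.
Thus |(-x - 3)/(2x + 13) + 1/2| < eps whenever x > (7/4)/eps.
Take M = (7/4)/eps. If x > M then |(-x - 3)/(2x + 13) + 1/2| < (7/4)/x < eps.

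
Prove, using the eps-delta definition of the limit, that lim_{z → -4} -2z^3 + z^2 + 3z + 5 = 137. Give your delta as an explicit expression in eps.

delta = min(1, eps/128)

Suppose eps > 0. We want delta > 0 such that 0 < |z + 4| < delta implies |(-2z^3 + z^2 + 3z + 5) − 137| < eps.
(-2z^3 + z^2 + 3z + 5) − 137 = -2z^3 + z^2 + 3z - 132 = (z + 4)(-2z^2 + 9z - 33).
So |(-2z^3 + z^2 + 3z + 5) − 137| = |z + 4|·|-2z^2 + 9z - 33|.
Assume first that |z + 4| < 1, so |z| < 5. Then |-2z^2 + 9z - 33| ≤ 2·5^2 + 9·5 + 33 = 128.
Hence |(-2z^3 + z^2 + 3z + 5) − 137| ≤ 128|z + 4| < eps provided |z + 4| < eps/128.
Take delta = min(1, eps/128). Then 0 < |z + 4| < delta gives both |z + 4| < 1 and |z + 4| < eps/128, so |(-2z^3 + z^2 + 3z + 5) − 137| < eps.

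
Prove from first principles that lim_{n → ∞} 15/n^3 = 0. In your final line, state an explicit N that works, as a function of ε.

Let ε > 0. For n ≥ 1, |15/n^3 − 0| = 15/n^3.
15/n^3 < ε ⇔ n^3 > 15/ε ⇔ n > (15/ε)^{1/3}.
Take N = (15/ε)^{1/3}. Then n > N implies 15/n^3 < ε.

N = (15/ε)^{1/3}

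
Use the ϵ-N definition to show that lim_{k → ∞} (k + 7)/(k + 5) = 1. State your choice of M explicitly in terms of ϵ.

Fix ϵ > 0. For k ≥ 1, |(k + 7)/(k + 5) − 1| = |2|/((k + 5)) = 2/((k + 5)).
Since k + 5 ≥ k for k ≥ 1, this is ≤ 2/(k) = 2/k.
So |(k + 7)/(k + 5) − 1| < ϵ whenever k > 2/ϵ.
Take M = 2/ϵ. If k > M then |(k + 7)/(k + 5) − 1| ≤ 2/k < ϵ.

M = 2/ϵ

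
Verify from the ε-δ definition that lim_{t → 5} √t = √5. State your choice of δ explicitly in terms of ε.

Fix ε > 0. We want δ > 0 such that 0 < |t − 5| < δ implies |√t − √5| < ε.
Multiplying by the conjugate, |√t − √5| = |t − 5|/(√t + √5).
Restrict δ ≤ 5 so that |t − 5| < 5 forces t > 0, and then √t + √5 > √5.
Hence |√t − √5| < |t − 5|/√5, which is < ε once |t − 5| < √5·ε.
Take δ = min(5, √5·ε). If 0 < |t − 5| < δ then t > 0 and |√t − √5| < |t − 5|/√5 < ε.

δ = min(5, √5·ε)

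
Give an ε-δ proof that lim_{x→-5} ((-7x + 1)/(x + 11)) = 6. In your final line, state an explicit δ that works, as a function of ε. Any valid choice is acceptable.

δ = min(3, (3/13)ε)

Let ε > 0. We want δ > 0 with 0 < |x + 5| < δ ⇒ |(-7x + 1)/(x + 11) − 6| < ε.
Combining over a common denominator, (-7x + 1)/(x + 11) − 6 = [(-7x + 1)·6 − 36·(x + 11)] / [6·(x + 11)] = -78(x + 5) / (6(x + 11)).
So |(-7x + 1)/(x + 11) − 6| = 78|x + 5| / (6·|x + 11|).
Restrict δ ≤ 3. Then |x + 5| < 3 gives |x + 11| = |(x + 5) + 6| ≥ 6 − 3 = 3.
Hence |(-7x + 1)/(x + 11) − 6| < 78|x + 5|/(6·3) = (13/3)|x + 5|, which is < ε once |x + 5| < (3/13)ε.
Take δ = min(3, (3/13)ε). Then 0 < |x + 5| < δ forces both bounds, so |(-7x + 1)/(x + 11) − 6| < ε.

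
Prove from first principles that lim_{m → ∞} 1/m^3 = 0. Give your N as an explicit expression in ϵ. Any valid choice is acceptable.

Suppose ϵ > 0. For m ≥ 1, |1/m^3 − 0| = 1/m^3.
1/m^3 < ϵ ⇔ m^3 > 1/ϵ ⇔ m > (1/ϵ)^{1/3}.
Take N = (1/ϵ)^{1/3}. Then m > N implies 1/m^3 < ϵ.

N = (1/ϵ)^{1/3}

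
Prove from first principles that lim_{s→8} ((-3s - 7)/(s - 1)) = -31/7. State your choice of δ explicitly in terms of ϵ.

Suppose ϵ > 0. We want δ > 0 with 0 < |s − 8| < δ ⇒ |(-3s - 7)/(s - 1) + 31/7| < ϵ.
Combining over a common denominator, (-3s - 7)/(s - 1) + 31/7 = [(-3s - 7)·7 − (-31)·(s - 1)] / [7·(s - 1)] = 10(s − 8) / (7(s - 1)).
So |(-3s - 7)/(s - 1) + 31/7| = 10|s − 8| / (7·|s − 1|).
Restrict δ ≤ 7/2. Then |s − 8| < 7/2 gives |s − 1| = |(s − 8) + 7| ≥ 7 − 7/2 = 7/2.
Hence |(-3s - 7)/(s - 1) + 31/7| < 10|s − 8|/(7·(7/2)) = (20/49)|s − 8|, which is < ϵ once |s − 8| < (49/20)ϵ.
Take δ = min(7/2, (49/20)ϵ). Then 0 < |s − 8| < δ forces both bounds, so |(-3s - 7)/(s - 1) + 31/7| < ϵ.

δ = min(7/2, (49/20)ϵ)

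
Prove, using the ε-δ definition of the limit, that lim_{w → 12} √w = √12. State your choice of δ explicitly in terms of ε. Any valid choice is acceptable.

δ = min(12, √12·ε)

Suppose ε > 0. We want δ > 0 such that 0 < |w − 12| < δ implies |√w − √12| < ε.
Multiplying by the conjugate, |√w − √12| = |w − 12|/(√w + √12).
Restrict δ ≤ 12 so that |w − 12| < 12 forces w > 0, and then √w + √12 > √12.
Hence |√w − √12| < |w − 12|/√12, which is < ε once |w − 12| < √12·ε.
Take δ = min(12, √12·ε). If 0 < |w − 12| < δ then w > 0 and |√w − √12| < |w − 12|/√12 < ε.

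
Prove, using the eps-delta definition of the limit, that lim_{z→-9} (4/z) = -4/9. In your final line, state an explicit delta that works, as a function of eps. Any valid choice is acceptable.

Fix eps > 0. We seek delta > 0 such that 0 < |z + 9| < delta implies |4/z + 4/9| < eps.
|4/z + 4/9| = 4·|-9 − z|/(9·|z|) = 4|z + 9|/(9|z|).
Restrict delta ≤ 9/2. Then |z + 9| < 9/2 gives |z| > 9/2, so 9|z| > 81/2.
Then |4/z + 4/9| < 4|z + 9|/(81/2), which is < eps when |z + 9| < (81/8)eps.
Take delta = min(9/2, (81/8)eps). Then 0 < |z + 9| < delta gives both |z + 9| < 9/2 and |z + 9| < (81/8)eps, so |4/z + 4/9| < eps.

delta = min(9/2, (81/8)eps)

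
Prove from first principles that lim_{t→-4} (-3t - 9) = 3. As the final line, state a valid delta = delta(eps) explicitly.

delta = eps/3

Fix eps > 0. We need delta > 0 so that 0 < |t + 4| < delta implies |(-3t - 9) − 3| < eps.
Since (-3t - 9) − 3 = -3(t + 4), we have |(-3t - 9) − 3| = 3|t + 4|.
So 3|t + 4| < eps exactly when |t + 4| < eps/3.
Take delta = eps/3. If 0 < |t + 4| < delta then |(-3t - 9) − 3| = 3|t + 4| < 3·(eps/3) = eps.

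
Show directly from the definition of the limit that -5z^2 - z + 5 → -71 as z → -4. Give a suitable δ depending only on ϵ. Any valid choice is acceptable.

δ = min(2, ϵ/49)

Suppose ϵ > 0. We want δ > 0 such that 0 < |z + 4| < δ implies |(-5z^2 - z + 5) + 71| < ϵ.
(-5z^2 - z + 5) + 71 = -5z^2 - z + 76 = (z + 4)(-5z + 19).
So |(-5z^2 - z + 5) + 71| = |z + 4|·|-5z + 19|.
Assume first that |z + 4| < 2, so |z| < 6. Then |-5z + 19| ≤ 5·6 + 19 = 49.
Hence |(-5z^2 - z + 5) + 71| ≤ 49|z + 4| < ϵ provided |z + 4| < ϵ/49.
Take δ = min(2, ϵ/49). Then 0 < |z + 4| < δ gives both |z + 4| < 2 and |z + 4| < ϵ/49, so |(-5z^2 - z + 5) + 71| < ϵ.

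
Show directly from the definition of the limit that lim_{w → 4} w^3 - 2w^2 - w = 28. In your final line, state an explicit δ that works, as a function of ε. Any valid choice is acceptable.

δ = min(2, ε/55)

Let ε > 0. We want δ > 0 such that 0 < |w − 4| < δ implies |(w^3 - 2w^2 - w) − 28| < ε.
(w^3 - 2w^2 - w) − 28 = w^3 - 2w^2 - w - 28 = (w − 4)(w^2 + 2w + 7).
So |(w^3 - 2w^2 - w) − 28| = |w − 4|·|w^2 + 2w + 7|.
Require δ ≤ 2. Then |w − 4| < 2 gives |w| < 6, and by the triangle inequality |w^2 + 2w + 7| ≤ 6^2 + 2·6 + 7 = 55.
Hence |(w^3 - 2w^2 - w) − 28| ≤ 55|w − 4| < ε provided |w − 4| < ε/55.
Take δ = min(2, ε/55). Then 0 < |w − 4| < δ gives both |w − 4| < 2 and |w − 4| < ε/55, so |(w^3 - 2w^2 - w) − 28| < ε.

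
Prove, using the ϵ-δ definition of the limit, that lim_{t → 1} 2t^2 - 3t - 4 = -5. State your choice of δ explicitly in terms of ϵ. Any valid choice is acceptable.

δ = min(1, ϵ/5)

Suppose ϵ > 0. We want δ > 0 such that 0 < |t − 1| < δ implies |(2t^2 - 3t - 4) + 5| < ϵ.
(2t^2 - 3t - 4) + 5 = 2t^2 - 3t + 1 = (t − 1)(2t - 1).
So |(2t^2 - 3t - 4) + 5| = |t − 1|·|2t - 1|.
Require δ ≤ 1. Then |t − 1| < 1 gives |t| < 2, and by the triangle inequality |2t - 1| ≤ 2·2 + 1 = 5.
Hence |(2t^2 - 3t - 4) + 5| ≤ 5|t − 1| < ϵ provided |t − 1| < ϵ/5.
Choosing δ = min(1, ϵ/5) ensures both conditions, hence |(2t^2 - 3t - 4) + 5| < ϵ.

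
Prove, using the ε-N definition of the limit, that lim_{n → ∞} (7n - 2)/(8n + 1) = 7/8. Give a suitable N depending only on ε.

Let ε > 0 be given. For n ≥ 1, |(7n - 2)/(8n + 1) − (7/8)| = |-23|/(8(8n + 1)) = 23/(8(8n + 1)).
Since 8n + 1 ≥ 8n for n ≥ 1, this is ≤ 23/(8·8n) = (23/64)/n.
So |(7n - 2)/(8n + 1) − (7/8)| < ε whenever n > (23/64)/ε.
Take N = (23/64)/ε. If n > N then |(7n - 2)/(8n + 1) − (7/8)| ≤ (23/64)/n < ε.

N = (23/64)/ε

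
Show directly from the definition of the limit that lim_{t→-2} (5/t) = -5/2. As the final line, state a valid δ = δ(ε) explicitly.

Fix ε > 0. We seek δ > 0 such that 0 < |t + 2| < δ implies |5/t + 5/2| < ε.
|5/t + 5/2| = 5·|-2 − t|/(2·|t|) = 5|t + 2|/(2|t|).
Restrict δ ≤ 1. Then |t + 2| < 1 gives |t| > 1, so 2|t| > 2.
Then |5/t + 5/2| < 5|t + 2|/2, which is < ε when |t + 2| < (2/5)ε.
Take δ = min(1, (2/5)ε). Then 0 < |t + 2| < δ gives both |t + 2| < 1 and |t + 2| < (2/5)ε, so |5/t + 5/2| < ε.

δ = min(1, (2/5)ε)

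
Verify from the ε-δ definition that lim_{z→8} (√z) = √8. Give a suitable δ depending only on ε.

δ = min(8, √8·ε)

Let ε > 0 be given. We want δ > 0 such that 0 < |z − 8| < δ implies |√z − √8| < ε.
Rationalise: √z − √8 = (z − 8)/(√z + √8), so |√z − √8| = |z − 8|/(√z + √8).
Restrict δ ≤ 8 so that |z − 8| < 8 forces z > 0, and then √z + √8 > √8.
Hence |√z − √8| < |z − 8|/√8, which is < ε once |z − 8| < √8·ε.
Take δ = min(8, √8·ε). If 0 < |z − 8| < δ then z > 0 and |√z − √8| < |z − 8|/√8 < ε.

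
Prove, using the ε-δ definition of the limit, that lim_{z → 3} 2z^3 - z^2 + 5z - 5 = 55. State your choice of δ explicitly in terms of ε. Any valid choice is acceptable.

Let ε > 0 be given. We want δ > 0 such that 0 < |z − 3| < δ implies |(2z^3 - z^2 + 5z - 5) − 55| < ε.
(2z^3 - z^2 + 5z - 5) − 55 = 2z^3 - z^2 + 5z - 60 = (z − 3)(2z^2 + 5z + 20).
So |(2z^3 - z^2 + 5z - 5) − 55| = |z − 3|·|2z^2 + 5z + 20|.
Require δ ≤ 1. Then |z − 3| < 1 gives |z| < 4, and by the triangle inequality |2z^2 + 5z + 20| ≤ 2·4^2 + 5·4 + 20 = 72.
Hence |(2z^3 - z^2 + 5z - 5) − 55| ≤ 72|z − 3| < ε provided |z − 3| < ε/72.
Take δ = min(1, ε/72). Then 0 < |z − 3| < δ gives both |z − 3| < 1 and |z − 3| < ε/72, so |(2z^3 - z^2 + 5z - 5) − 55| < ε.

δ = min(1, ε/72)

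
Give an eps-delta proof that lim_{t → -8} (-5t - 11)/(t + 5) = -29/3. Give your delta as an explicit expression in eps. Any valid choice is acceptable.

delta = min(3/2, (9/28)eps)

Let eps > 0 be given. We want delta > 0 with 0 < |t + 8| < delta ⇒ |(-5t - 11)/(t + 5) + 29/3| < eps.
Combining over a common denominator, (-5t - 11)/(t + 5) + 29/3 = [(-5t - 11)·(-3) − 29·(t + 5)] / [(-3)·(t + 5)] = -14(t + 8) / ((-3)(t + 5)).
So |(-5t - 11)/(t + 5) + 29/3| = 14|t + 8| / (3·|t + 5|).
Restrict delta ≤ 3/2. Then |t + 8| < 3/2 gives |t + 5| = |(t + 8) + (-3)| ≥ 3 − 3/2 = 3/2.
Hence |(-5t - 11)/(t + 5) + 29/3| < 14|t + 8|/(3·(3/2)) = (28/9)|t + 8|, which is < eps once |t + 8| < (9/28)eps.
Take delta = min(3/2, (9/28)eps). Then 0 < |t + 8| < delta forces both bounds, so |(-5t - 11)/(t + 5) + 29/3| < eps.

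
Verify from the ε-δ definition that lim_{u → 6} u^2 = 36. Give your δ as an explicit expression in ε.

Let ε > 0. We seek δ > 0 with 0 < |u − 6| < δ ⇒ |u^2 − 36| < ε.
Factor: u^2 − 36 = (u − 6)(u + 6), so |u^2 − 36| = |u − 6|·|u + 6|.
Restrict δ ≤ 1. Then |u − 6| < 1 gives |u| < 7, so by the triangle inequality |u + 6| ≤ 7 + 6 = 13.
Hence |u^2 − 36| ≤ 13|u − 6|, which is < ε once |u − 6| < ε/13.
Take δ = min(1, ε/13). If 0 < |u − 6| < δ then both bounds hold and |u^2 − 36| ≤ 13|u − 6| < 13·(ε/13) = ε.

δ = min(1, ε/13)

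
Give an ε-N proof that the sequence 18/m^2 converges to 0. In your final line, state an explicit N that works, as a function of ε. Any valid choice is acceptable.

Fix ε > 0. For m ≥ 1, |18/m^2 − 0| = 18/m^2.
18/m^2 < ε ⇔ m^2 > 18/ε ⇔ m > (18/ε)^{1/2}.
Take N = (18/ε)^{1/2}. Then m > N implies 18/m^2 < ε.

N = (18/ε)^{1/2}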